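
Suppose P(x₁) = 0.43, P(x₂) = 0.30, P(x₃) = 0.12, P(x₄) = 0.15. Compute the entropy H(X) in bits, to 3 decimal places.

H = −Σ pᵢ log₂ pᵢ.
−0.43·log₂(0.43) = 0.5236
−0.30·log₂(0.30) = 0.5211
−0.12·log₂(0.12) = 0.3671
−0.15·log₂(0.15) = 0.4105
Sum ≈ 1.8223 → 1.822 bits.

1.822 bits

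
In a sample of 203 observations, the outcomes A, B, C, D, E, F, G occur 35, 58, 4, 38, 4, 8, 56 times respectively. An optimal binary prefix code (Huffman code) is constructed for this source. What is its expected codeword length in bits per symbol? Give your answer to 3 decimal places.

2.369 bits/symbol

Probabilities are the counts divided by 203.
Repeatedly combine the two least-probable nodes; the expected code length is the sum of the merged weights.
merge 4/203 + 4/203 → 8/203
merge 8/203 + 8/203 → 16/203
merge 16/203 + 5/29 → 51/203
merge 38/203 + 51/203 → 89/203
merge 8/29 + 2/7 → 114/203
merge 89/203 + 114/203 → 1
L = 8/203 + 16/203 + 51/203 + 89/203 + 114/203 + 1 = 481/203 ≈ 2.369 bits/symbol.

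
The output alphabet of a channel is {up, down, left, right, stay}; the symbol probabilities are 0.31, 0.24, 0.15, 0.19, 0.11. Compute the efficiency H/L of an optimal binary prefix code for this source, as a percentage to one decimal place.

98.8%

Entropy H = −Σ p log₂ p ≈ 2.2340 bits.
Huffman merges: 11/100+3/20→13/50; 19/100+6/25→43/100; 13/50+31/100→57/100; 43/100+57/100→1. L = 113/50 ≈ 2.2600.
Efficiency = H/L = 2.2340/2.2600 = 98.8%.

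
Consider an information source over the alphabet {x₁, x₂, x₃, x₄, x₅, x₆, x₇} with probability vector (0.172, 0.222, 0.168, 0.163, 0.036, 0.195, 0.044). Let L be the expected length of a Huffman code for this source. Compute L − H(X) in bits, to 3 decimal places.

0.054 bits

Entropy H = −Σ p log₂ p ≈ 2.6086 bits.
Huffman merges: 9/250+11/250→2/25; 2/25+163/1000→243/1000; 21/125+43/250→17/50; 39/200+111/500→417/1000; 243/1000+17/50→583/1000; 417/1000+583/1000→1. L = 2663/1000 ≈ 2.6630.
L − H = 2.6630 − 2.6086 = 0.054 bits.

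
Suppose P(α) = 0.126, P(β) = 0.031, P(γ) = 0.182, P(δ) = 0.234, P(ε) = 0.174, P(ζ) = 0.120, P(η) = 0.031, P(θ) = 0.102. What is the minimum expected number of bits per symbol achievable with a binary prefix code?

Repeatedly combine the two least-probable nodes; the expected code length is the sum of the merged weights.
merge 31/1000 + 31/1000 → 31/500
merge 31/500 + 51/500 → 41/250
merge 3/25 + 63/500 → 123/500
merge 41/250 + 87/500 → 169/500
merge 91/500 + 117/500 → 52/125
merge 123/500 + 169/500 → 73/125
merge 52/125 + 73/125 → 1
L = 31/500 + 41/250 + 123/500 + 169/500 + 52/125 + 73/125 + 1 = 281/100 = 2.81 bits/symbol.

2.81 bits/symbol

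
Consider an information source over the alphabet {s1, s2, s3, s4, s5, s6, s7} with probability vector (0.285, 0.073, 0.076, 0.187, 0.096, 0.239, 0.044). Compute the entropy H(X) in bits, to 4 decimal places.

H = −Σ pᵢ log₂ pᵢ.
−0.285·log₂(0.285) = 0.5161
−0.073·log₂(0.073) = 0.2756
−0.076·log₂(0.076) = 0.2826
−0.187·log₂(0.187) = 0.4523
−0.096·log₂(0.096) = 0.3246
−0.239·log₂(0.239) = 0.4935
−0.044·log₂(0.044) = 0.1983
Sum ≈ 2.5430 → 2.5430 bits.

2.5430 bits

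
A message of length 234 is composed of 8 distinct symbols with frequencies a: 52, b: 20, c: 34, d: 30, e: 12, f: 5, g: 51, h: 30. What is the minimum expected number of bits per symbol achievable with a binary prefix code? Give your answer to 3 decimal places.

Probabilities are the counts divided by 234.
Repeatedly combine the two least-probable nodes; the expected code length is the sum of the merged weights.
merge 5/234 + 2/39 → 17/234
merge 17/234 + 10/117 → 37/234
merge 5/39 + 5/39 → 10/39
merge 17/117 + 37/234 → 71/234
merge 17/78 + 2/9 → 103/234
merge 10/39 + 71/234 → 131/234
merge 103/234 + 131/234 → 1
L = 17/234 + 37/234 + 10/39 + 71/234 + 103/234 + 131/234 + 1 = 653/234 ≈ 2.791 bits/symbol.

2.791 bits/symbol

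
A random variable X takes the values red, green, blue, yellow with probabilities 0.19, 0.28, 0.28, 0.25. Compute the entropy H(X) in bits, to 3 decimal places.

1.984 bits

H = −Σ pᵢ log₂ pᵢ.
−0.19·log₂(0.19) = 0.4552
−0.28·log₂(0.28) = 0.5142
−0.28·log₂(0.28) = 0.5142
−0.25·log₂(0.25) = 0.5000
Sum ≈ 1.9837 → 1.984 bits.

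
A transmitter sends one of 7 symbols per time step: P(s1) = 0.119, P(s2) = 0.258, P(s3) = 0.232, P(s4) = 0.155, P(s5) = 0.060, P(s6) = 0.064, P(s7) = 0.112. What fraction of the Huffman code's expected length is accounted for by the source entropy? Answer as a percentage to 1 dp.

Entropy H = −Σ p log₂ p ≈ 2.6267 bits.
Huffman merges: 3/50+8/125→31/250; 14/125+119/1000→231/1000; 31/250+31/200→279/1000; 231/1000+29/125→463/1000; 129/500+279/1000→537/1000; 463/1000+537/1000→1. L = 1317/500 ≈ 2.6340.
Efficiency = H/L = 2.6267/2.6340 = 99.7%.

99.7%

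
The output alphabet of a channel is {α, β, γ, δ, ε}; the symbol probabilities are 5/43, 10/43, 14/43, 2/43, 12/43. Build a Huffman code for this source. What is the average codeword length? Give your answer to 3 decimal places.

2.163 bits/symbol

Repeatedly combine the two least-probable nodes; the expected code length is the sum of the merged weights.
merge 2/43 + 5/43 → 7/43
merge 7/43 + 10/43 → 17/43
merge 12/43 + 14/43 → 26/43
merge 17/43 + 26/43 → 1
L = 7/43 + 17/43 + 26/43 + 1 = 93/43 ≈ 2.163 bits/symbol.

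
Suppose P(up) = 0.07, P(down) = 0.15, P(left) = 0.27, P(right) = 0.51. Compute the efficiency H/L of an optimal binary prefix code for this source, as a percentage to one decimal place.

Entropy H = −Σ p log₂ p ≈ 1.6846 bits.
Huffman merges: 7/100+3/20→11/50; 11/50+27/100→49/100; 49/100+51/100→1. L = 171/100 ≈ 1.7100.
Efficiency = H/L = 1.6846/1.7100 = 98.5%.

98.5%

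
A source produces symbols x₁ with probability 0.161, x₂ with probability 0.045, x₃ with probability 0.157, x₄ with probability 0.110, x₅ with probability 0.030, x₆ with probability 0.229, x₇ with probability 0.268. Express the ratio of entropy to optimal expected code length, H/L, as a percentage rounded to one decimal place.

98.6%

Entropy H = −Σ p log₂ p ≈ 2.5431 bits.
Huffman merges: 3/100+9/200→3/40; 3/40+11/100→37/200; 157/1000+161/1000→159/500; 37/200+229/1000→207/500; 67/250+159/500→293/500; 207/500+293/500→1. L = 1289/500 ≈ 2.5780.
Efficiency = H/L = 2.5431/2.5780 = 98.6%.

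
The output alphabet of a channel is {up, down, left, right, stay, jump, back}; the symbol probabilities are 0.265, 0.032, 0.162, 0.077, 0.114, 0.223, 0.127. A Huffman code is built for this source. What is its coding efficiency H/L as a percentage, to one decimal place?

99.0%

Entropy H = −Σ p log₂ p ≈ 2.5949 bits.
Huffman merges: 4/125+77/1000→109/1000; 109/1000+57/500→223/1000; 127/1000+81/500→289/1000; 223/1000+223/1000→223/500; 53/200+289/1000→277/500; 223/500+277/500→1. L = 2621/1000 ≈ 2.6210.
Efficiency = H/L = 2.5949/2.6210 = 99.0%.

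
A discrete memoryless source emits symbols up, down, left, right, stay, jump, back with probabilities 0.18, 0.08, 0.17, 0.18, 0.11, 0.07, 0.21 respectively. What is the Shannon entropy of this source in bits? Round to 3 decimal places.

H = −Σ pᵢ log₂ pᵢ.
−0.18·log₂(0.18) = 0.4453
−0.08·log₂(0.08) = 0.2915
−0.17·log₂(0.17) = 0.4346
−0.18·log₂(0.18) = 0.4453
−0.11·log₂(0.11) = 0.3503
−0.07·log₂(0.07) = 0.2686
−0.21·log₂(0.21) = 0.4728
Sum ≈ 2.7084 → 2.708 bits.

2.708 bits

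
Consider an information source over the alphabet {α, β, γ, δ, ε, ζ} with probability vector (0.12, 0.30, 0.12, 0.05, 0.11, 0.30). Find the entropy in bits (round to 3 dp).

2.343 bits

H = −Σ pᵢ log₂ pᵢ.
−0.12·log₂(0.12) = 0.3671
−0.30·log₂(0.30) = 0.5211
−0.12·log₂(0.12) = 0.3671
−0.05·log₂(0.05) = 0.2161
−0.11·log₂(0.11) = 0.3503
−0.30·log₂(0.30) = 0.5211
Sum ≈ 2.3427 → 2.343 bits.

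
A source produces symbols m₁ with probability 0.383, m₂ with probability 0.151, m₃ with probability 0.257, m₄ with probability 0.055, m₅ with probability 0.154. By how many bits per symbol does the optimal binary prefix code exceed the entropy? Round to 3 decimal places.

Entropy H = −Σ p log₂ p ≈ 2.0917 bits.
Huffman merges: 11/200+151/1000→103/500; 77/500+103/500→9/25; 257/1000+9/25→617/1000; 383/1000+617/1000→1. L = 2183/1000 ≈ 2.1830.
L − H = 2.1830 − 2.0917 = 0.091 bits.

0.091 bits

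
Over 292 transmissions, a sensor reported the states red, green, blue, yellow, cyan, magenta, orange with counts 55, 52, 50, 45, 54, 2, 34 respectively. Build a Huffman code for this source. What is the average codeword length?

2.75 bits/symbol

Probabilities are the counts divided by 292.
Repeatedly combine the two least-probable nodes; the expected code length is the sum of the merged weights.
merge 1/146 + 17/146 → 9/73
merge 9/73 + 45/292 → 81/292
merge 25/146 + 13/73 → 51/146
merge 27/146 + 55/292 → 109/292
merge 81/292 + 51/146 → 183/292
merge 109/292 + 183/292 → 1
L = 9/73 + 81/292 + 51/146 + 109/292 + 183/292 + 1 = 11/4 = 2.75 bits/symbol.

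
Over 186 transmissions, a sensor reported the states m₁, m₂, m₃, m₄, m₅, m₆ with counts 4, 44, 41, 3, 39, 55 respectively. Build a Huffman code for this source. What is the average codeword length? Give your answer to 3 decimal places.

Probabilities are the counts divided by 186.
Repeatedly combine the two least-probable nodes; the expected code length is the sum of the merged weights.
merge 1/62 + 2/93 → 7/186
merge 7/186 + 13/62 → 23/93
merge 41/186 + 22/93 → 85/186
merge 23/93 + 55/186 → 101/186
merge 85/186 + 101/186 → 1
L = 7/186 + 23/93 + 85/186 + 101/186 + 1 = 425/186 ≈ 2.285 bits/symbol.

2.285 bits/symbol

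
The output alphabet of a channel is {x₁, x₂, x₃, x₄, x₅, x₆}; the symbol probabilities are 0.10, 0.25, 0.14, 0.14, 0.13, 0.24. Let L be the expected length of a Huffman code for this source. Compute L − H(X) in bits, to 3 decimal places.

0.007 bits

Entropy H = −Σ p log₂ p ≈ 2.5032 bits.
Huffman merges: 1/10+13/100→23/100; 7/50+7/50→7/25; 23/100+6/25→47/100; 1/4+7/25→53/100; 47/100+53/100→1. L = 251/100 ≈ 2.5100.
L − H = 2.5100 − 2.5032 = 0.007 bits.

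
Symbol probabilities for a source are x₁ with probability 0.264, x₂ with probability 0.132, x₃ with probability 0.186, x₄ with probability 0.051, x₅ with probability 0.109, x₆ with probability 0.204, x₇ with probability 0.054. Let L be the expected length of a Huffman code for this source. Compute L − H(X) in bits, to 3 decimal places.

Entropy H = −Σ p log₂ p ≈ 2.6070 bits.
Huffman merges: 51/1000+27/500→21/200; 21/200+109/1000→107/500; 33/250+93/500→159/500; 51/250+107/500→209/500; 33/125+159/500→291/500; 209/500+291/500→1. L = 2637/1000 ≈ 2.6370.
L − H = 2.6370 − 2.6070 = 0.030 bits.

0.030 bits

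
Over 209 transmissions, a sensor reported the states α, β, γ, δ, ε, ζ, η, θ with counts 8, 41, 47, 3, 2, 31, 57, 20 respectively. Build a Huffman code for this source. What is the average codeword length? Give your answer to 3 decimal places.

Probabilities are the counts divided by 209.
Repeatedly combine the two least-probable nodes; the expected code length is the sum of the merged weights.
merge 2/209 + 3/209 → 5/209
merge 5/209 + 8/209 → 13/209
merge 13/209 + 20/209 → 3/19
merge 31/209 + 3/19 → 64/209
merge 41/209 + 47/209 → 8/19
merge 3/11 + 64/209 → 11/19
merge 8/19 + 11/19 → 1
L = 5/209 + 13/209 + 3/19 + 64/209 + 8/19 + 11/19 + 1 = 533/209 ≈ 2.550 bits/symbol.

2.550 bits/symbol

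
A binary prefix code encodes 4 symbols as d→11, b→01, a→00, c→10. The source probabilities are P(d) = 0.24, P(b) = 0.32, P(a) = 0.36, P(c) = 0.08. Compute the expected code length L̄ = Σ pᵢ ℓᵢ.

L̄ = Σ pᵢ·ℓᵢ = 0.24·2 + 0.32·2 + 0.36·2 + 0.08·2 = 2 bits/symbol.

2 bits/symbol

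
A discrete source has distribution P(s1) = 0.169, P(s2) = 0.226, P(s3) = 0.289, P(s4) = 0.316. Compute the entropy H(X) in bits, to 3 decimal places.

H = −Σ pᵢ log₂ pᵢ.
−0.169·log₂(0.169) = 0.4335
−0.226·log₂(0.226) = 0.4849
−0.289·log₂(0.289) = 0.5176
−0.316·log₂(0.316) = 0.5252
Sum ≈ 1.9611 → 1.961 bits.

1.961 bits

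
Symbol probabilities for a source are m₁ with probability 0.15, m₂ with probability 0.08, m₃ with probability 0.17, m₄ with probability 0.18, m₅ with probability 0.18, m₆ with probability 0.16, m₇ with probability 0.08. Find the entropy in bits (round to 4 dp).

H = −Σ pᵢ log₂ pᵢ.
−0.15·log₂(0.15) = 0.4105
−0.08·log₂(0.08) = 0.2915
−0.17·log₂(0.17) = 0.4346
−0.18·log₂(0.18) = 0.4453
−0.18·log₂(0.18) = 0.4453
−0.16·log₂(0.16) = 0.4230
−0.08·log₂(0.08) = 0.2915
Sum ≈ 2.7418 → 2.7418 bits.

2.7418 bits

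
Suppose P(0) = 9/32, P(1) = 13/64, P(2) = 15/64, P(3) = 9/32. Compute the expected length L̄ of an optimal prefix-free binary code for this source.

Repeatedly combine the two least-probable nodes; the expected code length is the sum of the merged weights.
merge 13/64 + 15/64 → 7/16
merge 9/32 + 9/32 → 9/16
merge 7/16 + 9/16 → 1
L = 7/16 + 9/16 + 1 = 2 bits/symbol.

2 bits/symbol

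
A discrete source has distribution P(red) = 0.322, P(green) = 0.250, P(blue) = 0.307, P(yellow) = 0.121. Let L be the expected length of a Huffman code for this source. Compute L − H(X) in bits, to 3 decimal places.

Entropy H = −Σ p log₂ p ≈ 1.9181 bits.
Huffman merges: 121/1000+1/4→371/1000; 307/1000+161/500→629/1000; 371/1000+629/1000→1. L = 2 ≈ 2.0000.
L − H = 2.0000 − 1.9181 = 0.082 bits.

0.082 bits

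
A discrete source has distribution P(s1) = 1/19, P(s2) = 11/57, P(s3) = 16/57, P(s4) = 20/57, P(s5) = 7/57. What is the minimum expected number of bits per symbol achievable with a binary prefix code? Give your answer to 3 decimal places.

Repeatedly combine the two least-probable nodes; the expected code length is the sum of the merged weights.
merge 1/19 + 7/57 → 10/57
merge 10/57 + 11/57 → 7/19
merge 16/57 + 20/57 → 12/19
merge 7/19 + 12/19 → 1
L = 10/57 + 7/19 + 12/19 + 1 = 124/57 ≈ 2.175 bits/symbol.

2.175 bits/symbol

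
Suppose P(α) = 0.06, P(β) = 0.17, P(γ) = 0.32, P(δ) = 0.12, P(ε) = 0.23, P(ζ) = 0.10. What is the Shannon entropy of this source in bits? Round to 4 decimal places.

H = −Σ pᵢ log₂ pᵢ.
−0.06·log₂(0.06) = 0.2435
−0.17·log₂(0.17) = 0.4346
−0.32·log₂(0.32) = 0.5260
−0.12·log₂(0.12) = 0.3671
−0.23·log₂(0.23) = 0.4877
−0.10·log₂(0.10) = 0.3322
Sum ≈ 2.3911 → 2.3911 bits.

2.3911 bits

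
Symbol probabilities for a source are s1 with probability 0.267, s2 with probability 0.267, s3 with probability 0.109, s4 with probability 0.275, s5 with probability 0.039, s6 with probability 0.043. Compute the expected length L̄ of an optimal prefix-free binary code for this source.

Repeatedly combine the two least-probable nodes; the expected code length is the sum of the merged weights.
merge 39/1000 + 43/1000 → 41/500
merge 41/500 + 109/1000 → 191/1000
merge 191/1000 + 267/1000 → 229/500
merge 267/1000 + 11/40 → 271/500
merge 229/500 + 271/500 → 1
L = 41/500 + 191/1000 + 229/500 + 271/500 + 1 = 2273/1000 = 2.273 bits/symbol.

2.273 bits/symbol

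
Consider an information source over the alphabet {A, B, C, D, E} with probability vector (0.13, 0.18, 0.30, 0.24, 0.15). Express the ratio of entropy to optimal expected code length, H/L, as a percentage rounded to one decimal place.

98.8%

Entropy H = −Σ p log₂ p ≈ 2.2537 bits.
Huffman merges: 13/100+3/20→7/25; 9/50+6/25→21/50; 7/25+3/10→29/50; 21/50+29/50→1. L = 57/25 ≈ 2.2800.
Efficiency = H/L = 2.2537/2.2800 = 98.8%.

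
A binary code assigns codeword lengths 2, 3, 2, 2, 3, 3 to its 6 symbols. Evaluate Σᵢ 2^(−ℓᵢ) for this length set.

1.125

With common denominator 2^3 = 8: Σ 2^(−ℓᵢ) = 2/8 + 1/8 + 2/8 + 2/8 + 1/8 + 1/8 = 9/8 = 1.125.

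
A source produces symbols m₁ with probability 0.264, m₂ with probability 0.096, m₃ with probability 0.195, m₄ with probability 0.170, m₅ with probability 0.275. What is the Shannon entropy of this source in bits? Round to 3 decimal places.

2.238 bits

H = −Σ pᵢ log₂ pᵢ.
−0.264·log₂(0.264) = 0.5072
−0.096·log₂(0.096) = 0.3246
−0.195·log₂(0.195) = 0.4599
−0.170·log₂(0.170) = 0.4346
−0.275·log₂(0.275) = 0.5122
Sum ≈ 2.2385 → 2.238 bits.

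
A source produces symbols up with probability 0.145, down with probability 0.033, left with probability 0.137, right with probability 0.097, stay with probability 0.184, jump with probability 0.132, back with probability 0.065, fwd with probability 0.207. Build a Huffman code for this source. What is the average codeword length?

2.891 bits/symbol

Repeatedly combine the two least-probable nodes; the expected code length is the sum of the merged weights.
merge 33/1000 + 13/200 → 49/500
merge 97/1000 + 49/500 → 39/200
merge 33/250 + 137/1000 → 269/1000
merge 29/200 + 23/125 → 329/1000
merge 39/200 + 207/1000 → 201/500
merge 269/1000 + 329/1000 → 299/500
merge 201/500 + 299/500 → 1
L = 49/500 + 39/200 + 269/1000 + 329/1000 + 201/500 + 299/500 + 1 = 2891/1000 = 2.891 bits/symbol.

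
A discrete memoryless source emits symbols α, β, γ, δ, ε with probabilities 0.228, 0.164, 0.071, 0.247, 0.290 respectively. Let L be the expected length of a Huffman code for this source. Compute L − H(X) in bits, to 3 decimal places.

Entropy H = −Σ p log₂ p ≈ 2.2012 bits.
Huffman merges: 71/1000+41/250→47/200; 57/250+47/200→463/1000; 247/1000+29/100→537/1000; 463/1000+537/1000→1. L = 447/200 ≈ 2.2350.
L − H = 2.2350 − 2.2012 = 0.034 bits.

0.034 bits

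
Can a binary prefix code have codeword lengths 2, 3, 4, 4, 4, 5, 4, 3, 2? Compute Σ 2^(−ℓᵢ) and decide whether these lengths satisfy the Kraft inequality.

1.03125; no

With common denominator 2^5 = 32: Σ 2^(−ℓᵢ) = 8/32 + 4/32 + 2/32 + 2/32 + 2/32 + 1/32 + 2/32 + 4/32 + 8/32 = 33/32 = 1.03125.
Kraft's inequality requires Σ ≤ 1; here Σ = 1.03125 > 1, so no such prefix code exists.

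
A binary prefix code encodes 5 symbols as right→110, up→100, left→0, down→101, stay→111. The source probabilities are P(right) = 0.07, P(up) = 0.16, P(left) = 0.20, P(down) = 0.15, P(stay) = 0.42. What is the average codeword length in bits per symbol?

L̄ = Σ pᵢ·ℓᵢ = 0.07·3 + 0.16·3 + 0.20·1 + 0.15·3 + 0.42·3 = 2.6 bits/symbol.

2.6 bits/symbol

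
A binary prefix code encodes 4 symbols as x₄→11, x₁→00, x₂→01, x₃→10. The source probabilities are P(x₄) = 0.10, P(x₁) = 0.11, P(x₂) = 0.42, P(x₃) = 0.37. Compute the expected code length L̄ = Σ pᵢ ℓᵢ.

L̄ = Σ pᵢ·ℓᵢ = 0.10·2 + 0.11·2 + 0.42·2 + 0.37·2 = 2 bits/symbol.

2 bits/symbol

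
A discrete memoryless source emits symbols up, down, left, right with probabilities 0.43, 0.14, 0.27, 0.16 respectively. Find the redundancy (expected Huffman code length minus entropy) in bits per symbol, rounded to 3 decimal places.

Entropy H = −Σ p log₂ p ≈ 1.8537 bits.
Huffman merges: 7/50+4/25→3/10; 27/100+3/10→57/100; 43/100+57/100→1. L = 187/100 ≈ 1.8700.
L − H = 1.8700 − 1.8537 = 0.016 bits.

0.016 bits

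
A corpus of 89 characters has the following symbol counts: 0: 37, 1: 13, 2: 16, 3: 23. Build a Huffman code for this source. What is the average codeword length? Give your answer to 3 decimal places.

1.910 bits/symbol

Probabilities are the counts divided by 89.
Repeatedly combine the two least-probable nodes; the expected code length is the sum of the merged weights.
merge 13/89 + 16/89 → 29/89
merge 23/89 + 29/89 → 52/89
merge 37/89 + 52/89 → 1
L = 29/89 + 52/89 + 1 = 170/89 ≈ 1.910 bits/symbol.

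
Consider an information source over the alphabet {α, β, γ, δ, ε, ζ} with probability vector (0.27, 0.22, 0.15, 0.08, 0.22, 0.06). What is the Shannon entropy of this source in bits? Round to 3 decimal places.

2.417 bits

H = −Σ pᵢ log₂ pᵢ.
−0.27·log₂(0.27) = 0.5100
−0.22·log₂(0.22) = 0.4806
−0.15·log₂(0.15) = 0.4105
−0.08·log₂(0.08) = 0.2915
−0.22·log₂(0.22) = 0.4806
−0.06·log₂(0.06) = 0.2435
Sum ≈ 2.4168 → 2.417 bits.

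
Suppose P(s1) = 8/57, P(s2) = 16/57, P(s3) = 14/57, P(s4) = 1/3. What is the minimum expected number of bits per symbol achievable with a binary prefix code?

2 bits/symbol

Repeatedly combine the two least-probable nodes; the expected code length is the sum of the merged weights.
merge 8/57 + 14/57 → 22/57
merge 16/57 + 1/3 → 35/57
merge 22/57 + 35/57 → 1
L = 22/57 + 35/57 + 1 = 2 bits/symbol.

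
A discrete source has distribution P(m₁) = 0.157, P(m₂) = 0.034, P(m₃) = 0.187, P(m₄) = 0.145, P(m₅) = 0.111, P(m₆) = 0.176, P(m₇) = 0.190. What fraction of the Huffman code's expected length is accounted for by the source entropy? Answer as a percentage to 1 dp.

Entropy H = −Σ p log₂ p ≈ 2.6899 bits.
Huffman merges: 17/500+111/1000→29/200; 29/200+29/200→29/100; 157/1000+22/125→333/1000; 187/1000+19/100→377/1000; 29/100+333/1000→623/1000; 377/1000+623/1000→1. L = 346/125 ≈ 2.7680.
Efficiency = H/L = 2.6899/2.7680 = 97.2%.

97.2%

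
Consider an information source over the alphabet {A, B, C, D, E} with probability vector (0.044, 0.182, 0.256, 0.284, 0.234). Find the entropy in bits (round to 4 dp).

H = −Σ pᵢ log₂ pᵢ.
−0.044·log₂(0.044) = 0.1983
−0.182·log₂(0.182) = 0.4474
−0.256·log₂(0.256) = 0.5032
−0.284·log₂(0.284) = 0.5158
−0.234·log₂(0.234) = 0.4903
Sum ≈ 2.1550 → 2.1550 bits.

2.1550 bits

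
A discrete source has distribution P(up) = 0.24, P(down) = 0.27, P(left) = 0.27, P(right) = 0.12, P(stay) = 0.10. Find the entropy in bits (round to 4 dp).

H = −Σ pᵢ log₂ pᵢ.
−0.24·log₂(0.24) = 0.4941
−0.27·log₂(0.27) = 0.5100
−0.27·log₂(0.27) = 0.5100
−0.12·log₂(0.12) = 0.3671
−0.10·log₂(0.10) = 0.3322
Sum ≈ 2.2134 → 2.2134 bits.

2.2134 bits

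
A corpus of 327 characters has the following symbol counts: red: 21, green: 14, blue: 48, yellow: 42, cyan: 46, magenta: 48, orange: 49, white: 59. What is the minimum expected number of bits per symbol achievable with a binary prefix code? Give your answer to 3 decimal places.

2.927 bits/symbol

Probabilities are the counts divided by 327.
Repeatedly combine the two least-probable nodes; the expected code length is the sum of the merged weights.
merge 14/327 + 7/109 → 35/327
merge 35/327 + 14/109 → 77/327
merge 46/327 + 16/109 → 94/327
merge 16/109 + 49/327 → 97/327
merge 59/327 + 77/327 → 136/327
merge 94/327 + 97/327 → 191/327
merge 136/327 + 191/327 → 1
L = 35/327 + 77/327 + 94/327 + 97/327 + 136/327 + 191/327 + 1 = 319/109 ≈ 2.927 bits/symbol.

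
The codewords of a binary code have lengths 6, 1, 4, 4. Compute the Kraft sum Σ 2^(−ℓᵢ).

With common denominator 2^6 = 64: Σ 2^(−ℓᵢ) = 1/64 + 32/64 + 4/64 + 4/64 = 41/64 = 0.640625.

0.640625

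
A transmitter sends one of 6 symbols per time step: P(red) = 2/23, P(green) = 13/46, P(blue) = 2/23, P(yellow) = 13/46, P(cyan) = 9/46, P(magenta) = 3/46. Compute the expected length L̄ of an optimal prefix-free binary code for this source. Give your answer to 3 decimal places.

2.391 bits/symbol

Repeatedly combine the two least-probable nodes; the expected code length is the sum of the merged weights.
merge 3/46 + 2/23 → 7/46
merge 2/23 + 7/46 → 11/46
merge 9/46 + 11/46 → 10/23
merge 13/46 + 13/46 → 13/23
merge 10/23 + 13/23 → 1
L = 7/46 + 11/46 + 10/23 + 13/23 + 1 = 55/23 ≈ 2.391 bits/symbol.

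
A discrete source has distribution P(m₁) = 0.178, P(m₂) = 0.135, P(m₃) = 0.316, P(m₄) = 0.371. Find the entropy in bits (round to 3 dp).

H = −Σ pᵢ log₂ pᵢ.
−0.178·log₂(0.178) = 0.4432
−0.135·log₂(0.135) = 0.3900
−0.316·log₂(0.316) = 0.5252
−0.371·log₂(0.371) = 0.5307
Sum ≈ 1.8892 → 1.889 bits.

1.889 bits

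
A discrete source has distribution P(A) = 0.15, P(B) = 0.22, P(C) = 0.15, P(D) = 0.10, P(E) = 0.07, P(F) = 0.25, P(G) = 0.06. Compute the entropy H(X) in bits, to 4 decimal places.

H = −Σ pᵢ log₂ pᵢ.
−0.15·log₂(0.15) = 0.4105
−0.22·log₂(0.22) = 0.4806
−0.15·log₂(0.15) = 0.4105
−0.10·log₂(0.10) = 0.3322
−0.07·log₂(0.07) = 0.2686
−0.25·log₂(0.25) = 0.5000
−0.06·log₂(0.06) = 0.2435
Sum ≈ 2.6459 → 2.6459 bits.

2.6459 bits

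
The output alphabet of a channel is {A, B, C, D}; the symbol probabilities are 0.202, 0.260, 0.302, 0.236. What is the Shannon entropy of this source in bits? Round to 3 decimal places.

1.985 bits

H = −Σ pᵢ log₂ pᵢ.
−0.202·log₂(0.202) = 0.4661
−0.260·log₂(0.260) = 0.5053
−0.302·log₂(0.302) = 0.5217
−0.236·log₂(0.236) = 0.4916
Sum ≈ 1.9847 → 1.985 bits.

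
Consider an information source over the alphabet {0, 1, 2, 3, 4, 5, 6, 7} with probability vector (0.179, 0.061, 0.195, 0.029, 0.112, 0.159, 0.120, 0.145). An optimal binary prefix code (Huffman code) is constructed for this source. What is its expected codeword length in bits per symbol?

2.895 bits/symbol

Repeatedly combine the two least-probable nodes; the expected code length is the sum of the merged weights.
merge 29/1000 + 61/1000 → 9/100
merge 9/100 + 14/125 → 101/500
merge 3/25 + 29/200 → 53/200
merge 159/1000 + 179/1000 → 169/500
merge 39/200 + 101/500 → 397/1000
merge 53/200 + 169/500 → 603/1000
merge 397/1000 + 603/1000 → 1
L = 9/100 + 101/500 + 53/200 + 169/500 + 397/1000 + 603/1000 + 1 = 579/200 = 2.895 bits/symbol.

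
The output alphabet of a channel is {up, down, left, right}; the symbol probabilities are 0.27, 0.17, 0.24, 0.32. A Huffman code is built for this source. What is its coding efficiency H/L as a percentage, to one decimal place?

Entropy H = −Σ p log₂ p ≈ 1.9648 bits.
Huffman merges: 17/100+6/25→41/100; 27/100+8/25→59/100; 41/100+59/100→1. L = 2 ≈ 2.0000.
Efficiency = H/L = 1.9648/2.0000 = 98.2%.

98.2%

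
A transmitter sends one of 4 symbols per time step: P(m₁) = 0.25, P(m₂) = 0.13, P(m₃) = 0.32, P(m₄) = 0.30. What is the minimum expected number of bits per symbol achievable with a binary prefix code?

2 bits/symbol

Repeatedly combine the two least-probable nodes; the expected code length is the sum of the merged weights.
merge 13/100 + 1/4 → 19/50
merge 3/10 + 8/25 → 31/50
merge 19/50 + 31/50 → 1
L = 19/50 + 31/50 + 1 = 2 bits/symbol.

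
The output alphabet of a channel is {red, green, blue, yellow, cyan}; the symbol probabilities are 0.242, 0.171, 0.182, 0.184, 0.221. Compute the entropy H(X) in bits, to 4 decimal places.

2.3091 bits

H = −Σ pᵢ log₂ pᵢ.
−0.242·log₂(0.242) = 0.4954
−0.171·log₂(0.171) = 0.4357
−0.182·log₂(0.182) = 0.4474
−0.184·log₂(0.184) = 0.4494
−0.221·log₂(0.221) = 0.4813
Sum ≈ 2.3091 → 2.3091 bits.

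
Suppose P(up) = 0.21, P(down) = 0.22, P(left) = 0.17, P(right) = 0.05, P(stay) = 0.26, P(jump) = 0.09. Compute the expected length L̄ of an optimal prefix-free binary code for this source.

Repeatedly combine the two least-probable nodes; the expected code length is the sum of the merged weights.
merge 1/20 + 9/100 → 7/50
merge 7/50 + 17/100 → 31/100
merge 21/100 + 11/50 → 43/100
merge 13/50 + 31/100 → 57/100
merge 43/100 + 57/100 → 1
L = 7/50 + 31/100 + 43/100 + 57/100 + 1 = 49/20 = 2.45 bits/symbol.

2.45 bits/symbol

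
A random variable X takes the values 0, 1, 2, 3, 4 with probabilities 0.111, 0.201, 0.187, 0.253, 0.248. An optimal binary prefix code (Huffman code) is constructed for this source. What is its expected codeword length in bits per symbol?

Repeatedly combine the two least-probable nodes; the expected code length is the sum of the merged weights.
merge 111/1000 + 187/1000 → 149/500
merge 201/1000 + 31/125 → 449/1000
merge 253/1000 + 149/500 → 551/1000
merge 449/1000 + 551/1000 → 1
L = 149/500 + 449/1000 + 551/1000 + 1 = 1149/500 = 2.298 bits/symbol.

2.298 bits/symbol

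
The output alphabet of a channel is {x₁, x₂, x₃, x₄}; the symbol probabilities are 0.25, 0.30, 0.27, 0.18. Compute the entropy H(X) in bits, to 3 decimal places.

1.976 bits

H = −Σ pᵢ log₂ pᵢ.
−0.25·log₂(0.25) = 0.5000
−0.30·log₂(0.30) = 0.5211
−0.27·log₂(0.27) = 0.5100
−0.18·log₂(0.18) = 0.4453
Sum ≈ 1.9764 → 1.976 bits.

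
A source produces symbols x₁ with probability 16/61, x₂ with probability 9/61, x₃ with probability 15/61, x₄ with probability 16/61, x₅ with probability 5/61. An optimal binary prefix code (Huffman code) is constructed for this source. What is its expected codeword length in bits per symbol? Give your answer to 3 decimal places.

Repeatedly combine the two least-probable nodes; the expected code length is the sum of the merged weights.
merge 5/61 + 9/61 → 14/61
merge 14/61 + 15/61 → 29/61
merge 16/61 + 16/61 → 32/61
merge 29/61 + 32/61 → 1
L = 14/61 + 29/61 + 32/61 + 1 = 136/61 ≈ 2.230 bits/symbol.

2.230 bits/symbol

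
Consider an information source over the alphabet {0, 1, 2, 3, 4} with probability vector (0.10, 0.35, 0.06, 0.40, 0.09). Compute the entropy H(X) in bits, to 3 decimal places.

1.947 bits

H = −Σ pᵢ log₂ pᵢ.
−0.10·log₂(0.10) = 0.3322
−0.35·log₂(0.35) = 0.5301
−0.06·log₂(0.06) = 0.2435
−0.40·log₂(0.40) = 0.5288
−0.09·log₂(0.09) = 0.3127
Sum ≈ 1.9473 → 1.947 bits.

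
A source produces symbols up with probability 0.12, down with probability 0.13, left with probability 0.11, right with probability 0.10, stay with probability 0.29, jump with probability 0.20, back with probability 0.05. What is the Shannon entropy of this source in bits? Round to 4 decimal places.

H = −Σ pᵢ log₂ pᵢ.
−0.12·log₂(0.12) = 0.3671
−0.13·log₂(0.13) = 0.3826
−0.11·log₂(0.11) = 0.3503
−0.10·log₂(0.10) = 0.3322
−0.29·log₂(0.29) = 0.5179
−0.20·log₂(0.20) = 0.4644
−0.05·log₂(0.05) = 0.2161
Sum ≈ 2.6306 → 2.6306 bits.

2.6306 bits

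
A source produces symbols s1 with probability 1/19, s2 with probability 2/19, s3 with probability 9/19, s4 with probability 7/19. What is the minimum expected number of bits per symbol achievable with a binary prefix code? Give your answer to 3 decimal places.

1.684 bits/symbol

Repeatedly combine the two least-probable nodes; the expected code length is the sum of the merged weights.
merge 1/19 + 2/19 → 3/19
merge 3/19 + 7/19 → 10/19
merge 9/19 + 10/19 → 1
L = 3/19 + 10/19 + 1 = 32/19 ≈ 1.684 bits/symbol.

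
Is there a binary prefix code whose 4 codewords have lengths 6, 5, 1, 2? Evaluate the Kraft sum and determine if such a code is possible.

With common denominator 2^6 = 64: Σ 2^(−ℓᵢ) = 1/64 + 2/64 + 32/64 + 16/64 = 51/64 = 0.796875.
Kraft's inequality requires Σ ≤ 1; here Σ = 0.796875 ≤ 1, so such a prefix code exists.

0.796875; yes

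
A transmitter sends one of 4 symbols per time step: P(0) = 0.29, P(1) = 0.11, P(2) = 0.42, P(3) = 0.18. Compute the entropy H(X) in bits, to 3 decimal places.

1.839 bits

H = −Σ pᵢ log₂ pᵢ.
−0.29·log₂(0.29) = 0.5179
−0.11·log₂(0.11) = 0.3503
−0.42·log₂(0.42) = 0.5256
−0.18·log₂(0.18) = 0.4453
Sum ≈ 1.8391 → 1.839 bits.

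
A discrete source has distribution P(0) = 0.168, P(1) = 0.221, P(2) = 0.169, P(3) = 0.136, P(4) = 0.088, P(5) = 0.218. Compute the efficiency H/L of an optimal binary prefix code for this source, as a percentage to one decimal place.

98.6%

Entropy H = −Σ p log₂ p ≈ 2.5262 bits.
Huffman merges: 11/125+17/125→28/125; 21/125+169/1000→337/1000; 109/500+221/1000→439/1000; 28/125+337/1000→561/1000; 439/1000+561/1000→1. L = 2561/1000 ≈ 2.5610.
Efficiency = H/L = 2.5262/2.5610 = 98.6%.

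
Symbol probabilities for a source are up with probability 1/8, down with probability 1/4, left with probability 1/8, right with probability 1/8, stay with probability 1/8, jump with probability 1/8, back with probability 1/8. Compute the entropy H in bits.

Each probability is a power of 1/2, so log₂(1/p) is an integer.
H = Σ p·log₂(1/p) = 1/8·3 + 1/4·2 + 1/8·3 + 1/8·3 + 1/8·3 + 1/8·3 + 1/8·3 = 2.75 bits.

2.75 bits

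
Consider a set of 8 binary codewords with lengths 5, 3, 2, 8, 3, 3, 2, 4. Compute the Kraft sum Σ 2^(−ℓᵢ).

With common denominator 2^8 = 256: Σ 2^(−ℓᵢ) = 8/256 + 32/256 + 64/256 + 1/256 + 32/256 + 32/256 + 64/256 + 16/256 = 249/256 = 0.97265625.

0.97265625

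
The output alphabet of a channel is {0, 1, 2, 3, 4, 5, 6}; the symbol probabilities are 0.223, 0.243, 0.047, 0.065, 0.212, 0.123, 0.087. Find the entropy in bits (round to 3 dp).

H = −Σ pᵢ log₂ pᵢ.
−0.223·log₂(0.223) = 0.4828
−0.243·log₂(0.243) = 0.4960
−0.047·log₂(0.047) = 0.2073
−0.065·log₂(0.065) = 0.2563
−0.212·log₂(0.212) = 0.4744
−0.123·log₂(0.123) = 0.3719
−0.087·log₂(0.087) = 0.3065
Sum ≈ 2.5952 → 2.595 bits.

2.595 bits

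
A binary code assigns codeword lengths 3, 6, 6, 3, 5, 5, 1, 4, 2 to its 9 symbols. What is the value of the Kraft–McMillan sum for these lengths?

With common denominator 2^6 = 64: Σ 2^(−ℓᵢ) = 8/64 + 1/64 + 1/64 + 8/64 + 2/64 + 2/64 + 32/64 + 4/64 + 16/64 = 74/64 = 1.15625.

1.15625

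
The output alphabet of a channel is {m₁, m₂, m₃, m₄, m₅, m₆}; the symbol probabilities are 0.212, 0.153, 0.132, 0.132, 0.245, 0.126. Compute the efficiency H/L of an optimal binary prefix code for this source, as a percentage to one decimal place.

99.6%

Entropy H = −Σ p log₂ p ≈ 2.5338 bits.
Huffman merges: 63/500+33/250→129/500; 33/250+153/1000→57/200; 53/250+49/200→457/1000; 129/500+57/200→543/1000; 457/1000+543/1000→1. L = 2543/1000 ≈ 2.5430.
Efficiency = H/L = 2.5338/2.5430 = 99.6%.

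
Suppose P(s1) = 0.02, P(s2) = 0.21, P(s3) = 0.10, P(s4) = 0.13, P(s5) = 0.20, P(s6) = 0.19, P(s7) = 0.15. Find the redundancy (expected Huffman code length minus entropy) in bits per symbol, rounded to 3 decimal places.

0.079 bits

Entropy H = −Σ p log₂ p ≈ 2.6307 bits.
Huffman merges: 1/50+1/10→3/25; 3/25+13/100→1/4; 3/20+19/100→17/50; 1/5+21/100→41/100; 1/4+17/50→59/100; 41/100+59/100→1. L = 271/100 ≈ 2.7100.
L − H = 2.7100 − 2.6307 = 0.079 bits.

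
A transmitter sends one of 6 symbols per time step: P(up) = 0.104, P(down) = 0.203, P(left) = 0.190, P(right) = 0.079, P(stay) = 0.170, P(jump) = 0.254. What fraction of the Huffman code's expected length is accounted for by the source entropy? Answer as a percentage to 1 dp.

98.1%

Entropy H = −Σ p log₂ p ≈ 2.4879 bits.
Huffman merges: 79/1000+13/125→183/1000; 17/100+183/1000→353/1000; 19/100+203/1000→393/1000; 127/500+353/1000→607/1000; 393/1000+607/1000→1. L = 317/125 ≈ 2.5360.
Efficiency = H/L = 2.4879/2.5360 = 98.1%.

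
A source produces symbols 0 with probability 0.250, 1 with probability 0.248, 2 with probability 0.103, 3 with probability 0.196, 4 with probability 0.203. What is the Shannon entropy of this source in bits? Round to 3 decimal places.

2.264 bits

H = −Σ pᵢ log₂ pᵢ.
−0.250·log₂(0.250) = 0.5000
−0.248·log₂(0.248) = 0.4989
−0.103·log₂(0.103) = 0.3378
−0.196·log₂(0.196) = 0.4608
−0.203·log₂(0.203) = 0.4670
Sum ≈ 2.2644 → 2.264 bits.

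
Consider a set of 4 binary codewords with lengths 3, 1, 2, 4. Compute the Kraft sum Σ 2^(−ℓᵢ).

With common denominator 2^4 = 16: Σ 2^(−ℓᵢ) = 2/16 + 8/16 + 4/16 + 1/16 = 15/16 = 0.9375.

0.9375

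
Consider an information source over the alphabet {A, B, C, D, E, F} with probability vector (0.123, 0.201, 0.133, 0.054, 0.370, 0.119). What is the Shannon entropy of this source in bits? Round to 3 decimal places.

2.348 bits

H = −Σ pᵢ log₂ pᵢ.
−0.123·log₂(0.123) = 0.3719
−0.201·log₂(0.201) = 0.4653
−0.133·log₂(0.133) = 0.3871
−0.054·log₂(0.054) = 0.2274
−0.370·log₂(0.370) = 0.5307
−0.119·log₂(0.119) = 0.3654
Sum ≈ 2.3478 → 2.348 bits.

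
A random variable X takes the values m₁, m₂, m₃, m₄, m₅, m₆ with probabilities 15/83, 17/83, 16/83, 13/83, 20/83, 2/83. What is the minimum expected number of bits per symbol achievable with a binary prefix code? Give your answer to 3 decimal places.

2.542 bits/symbol

Repeatedly combine the two least-probable nodes; the expected code length is the sum of the merged weights.
merge 2/83 + 13/83 → 15/83
merge 15/83 + 15/83 → 30/83
merge 16/83 + 17/83 → 33/83
merge 20/83 + 30/83 → 50/83
merge 33/83 + 50/83 → 1
L = 15/83 + 30/83 + 33/83 + 50/83 + 1 = 211/83 ≈ 2.542 bits/symbol.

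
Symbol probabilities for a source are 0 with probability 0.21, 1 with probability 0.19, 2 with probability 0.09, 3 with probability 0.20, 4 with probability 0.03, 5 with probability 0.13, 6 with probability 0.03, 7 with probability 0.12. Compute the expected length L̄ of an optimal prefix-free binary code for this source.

2.8 bits/symbol

Repeatedly combine the two least-probable nodes; the expected code length is the sum of the merged weights.
merge 3/100 + 3/100 → 3/50
merge 3/50 + 9/100 → 3/20
merge 3/25 + 13/100 → 1/4
merge 3/20 + 19/100 → 17/50
merge 1/5 + 21/100 → 41/100
merge 1/4 + 17/50 → 59/100
merge 41/100 + 59/100 → 1
L = 3/50 + 3/20 + 1/4 + 17/50 + 41/100 + 59/100 + 1 = 14/5 = 2.8 bits/symbol.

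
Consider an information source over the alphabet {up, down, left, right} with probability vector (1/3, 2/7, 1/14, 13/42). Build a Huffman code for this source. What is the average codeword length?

2 bits/symbol

Repeatedly combine the two least-probable nodes; the expected code length is the sum of the merged weights.
merge 1/14 + 2/7 → 5/14
merge 13/42 + 1/3 → 9/14
merge 5/14 + 9/14 → 1
L = 5/14 + 9/14 + 1 = 2 bits/symbol.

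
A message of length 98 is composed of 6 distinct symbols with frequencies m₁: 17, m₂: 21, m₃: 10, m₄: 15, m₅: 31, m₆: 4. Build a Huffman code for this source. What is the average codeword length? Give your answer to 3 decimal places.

Probabilities are the counts divided by 98.
Repeatedly combine the two least-probable nodes; the expected code length is the sum of the merged weights.
merge 2/49 + 5/49 → 1/7
merge 1/7 + 15/98 → 29/98
merge 17/98 + 3/14 → 19/49
merge 29/98 + 31/98 → 30/49
merge 19/49 + 30/49 → 1
L = 1/7 + 29/98 + 19/49 + 30/49 + 1 = 239/98 ≈ 2.439 bits/symbol.

2.439 bits/symbol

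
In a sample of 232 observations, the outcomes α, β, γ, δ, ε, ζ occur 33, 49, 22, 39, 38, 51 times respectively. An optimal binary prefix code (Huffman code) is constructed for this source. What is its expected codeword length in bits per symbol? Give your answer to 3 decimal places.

Probabilities are the counts divided by 232.
Repeatedly combine the two least-probable nodes; the expected code length is the sum of the merged weights.
merge 11/116 + 33/232 → 55/232
merge 19/116 + 39/232 → 77/232
merge 49/232 + 51/232 → 25/58
merge 55/232 + 77/232 → 33/58
merge 25/58 + 33/58 → 1
L = 55/232 + 77/232 + 25/58 + 33/58 + 1 = 149/58 ≈ 2.569 bits/symbol.

2.569 bits/symbol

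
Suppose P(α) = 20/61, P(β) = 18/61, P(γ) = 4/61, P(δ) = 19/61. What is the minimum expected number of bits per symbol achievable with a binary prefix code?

Repeatedly combine the two least-probable nodes; the expected code length is the sum of the merged weights.
merge 4/61 + 18/61 → 22/61
merge 19/61 + 20/61 → 39/61
merge 22/61 + 39/61 → 1
L = 22/61 + 39/61 + 1 = 2 bits/symbol.

2 bits/symbol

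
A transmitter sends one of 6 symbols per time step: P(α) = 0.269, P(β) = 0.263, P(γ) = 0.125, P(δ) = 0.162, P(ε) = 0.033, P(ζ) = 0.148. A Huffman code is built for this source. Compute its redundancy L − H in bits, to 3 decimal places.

Entropy H = −Σ p log₂ p ≈ 2.3871 bits.
Huffman merges: 33/1000+1/8→79/500; 37/250+79/500→153/500; 81/500+263/1000→17/40; 269/1000+153/500→23/40; 17/40+23/40→1. L = 308/125 ≈ 2.4640.
L − H = 2.4640 − 2.3871 = 0.077 bits.

0.077 bits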